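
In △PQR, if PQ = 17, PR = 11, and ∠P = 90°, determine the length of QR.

The included angle is 90°, so the triangle is right-angled at P. The opposite side QR is the hypotenuse.
By the Pythagorean theorem: QR = sqrt(17^2 + 11^2) = sqrt(410) = sqrt(410).

sqrt(410)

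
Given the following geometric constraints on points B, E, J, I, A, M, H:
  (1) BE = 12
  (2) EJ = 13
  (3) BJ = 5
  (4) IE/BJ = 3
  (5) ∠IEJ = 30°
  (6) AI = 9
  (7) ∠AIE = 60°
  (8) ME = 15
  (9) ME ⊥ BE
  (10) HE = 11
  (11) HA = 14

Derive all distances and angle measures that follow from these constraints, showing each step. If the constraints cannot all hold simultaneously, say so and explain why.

The constraints are consistent.

From the given relations:
  IE = 3·BJ = 3·5 = 15

Step 1: From BE = 12, EM = 15, and ∠BEM = 90°, by the law of cosines:
  BM² = BE² + EM² - 2·BE·EM·cos(90°) = 144 + 225 - 0 = 369
  BM = 3·√41

Step 2: From EI = 15, IA = 9, and ∠EIA = 60°, by the law of cosines:
  EA² = EI² + IA² - 2·EI·IA·cos(60°) = 225 + 81 - 135 = 171
  EA = 3·√19

Step 3: From JE = 13, EI = 15, and ∠JEI = 30°, by the law of cosines:
  JI² = JE² + EI² - 2·JE·EI·cos(30°) = 169 + 225 - 337.7 = 56.25
  JI ≈ 7.5

Step 4: From BE = 12, BJ = 5, EJ = 13, by the inverse law of cosines:
  cos(∠EBJ) = (BE² + BJ² - EJ²) / (2·BE·BJ)
  ∠EBJ = 90°

Step 5: From EB = 12, EJ = 13, BJ = 5, by the inverse law of cosines:
  cos(∠BEJ) = (EB² + EJ² - BJ²) / (2·EB·EJ)
  ∠BEJ = 22.62°

Step 6: From JB = 5, JE = 13, BE = 12, by the inverse law of cosines:
  cos(∠BJE) = (JB² + JE² - BE²) / (2·JB·JE)
  ∠BJE = 67.38°

Step 7: From BE = 12, BM = 3·√41, EM = 15, by the inverse law of cosines:
  cos(∠EBM) = (BE² + BM² - EM²) / (2·BE·BM)
  ∠EBM = 51.34°

Step 8: From EA = 3·√19, EH = 11, AH = 14, by the inverse law of cosines:
  cos(∠AEH) = (EA² + EH² - AH²) / (2·EA·EH)
  ∠AEH = 70.51°

Step 9: From EA = 3·√19, EI = 15, AI = 9, by the inverse law of cosines:
  cos(∠AEI) = (EA² + EI² - AI²) / (2·EA·EI)
  ∠AEI = 36.59°

Step 10: From JE = 13, JI = 7.5, EI = 15, by the inverse law of cosines:
  cos(∠EJI) = (JE² + JI² - EI²) / (2·JE·JI)
  ∠EJI = 89.93°

Step 11: From IE = 15, IJ = 7.5, EJ = 13, by the inverse law of cosines:
  cos(∠EIJ) = (IE² + IJ² - EJ²) / (2·IE·IJ)
  ∠EIJ = 60.07°

Step 12: From AE = 3·√19, AH = 14, EH = 11, by the inverse law of cosines:
  cos(∠EAH) = (AE² + AH² - EH²) / (2·AE·AH)
  ∠EAH = 47.79°

Step 13: From AE = 3·√19, AI = 9, EI = 15, by the inverse law of cosines:
  cos(∠EAI) = (AE² + AI² - EI²) / (2·AE·AI)
  ∠EAI = 83.41°

Step 14: From MB = 3·√41, ME = 15, BE = 12, by the inverse law of cosines:
  cos(∠BME) = (MB² + ME² - BE²) / (2·MB·ME)
  ∠BME = 38.66°

Step 15: From HA = 14, HE = 11, AE = 3·√19, by the inverse law of cosines:
  cos(∠AHE) = (HA² + HE² - AE²) / (2·HA·HE)
  ∠AHE = 61.7°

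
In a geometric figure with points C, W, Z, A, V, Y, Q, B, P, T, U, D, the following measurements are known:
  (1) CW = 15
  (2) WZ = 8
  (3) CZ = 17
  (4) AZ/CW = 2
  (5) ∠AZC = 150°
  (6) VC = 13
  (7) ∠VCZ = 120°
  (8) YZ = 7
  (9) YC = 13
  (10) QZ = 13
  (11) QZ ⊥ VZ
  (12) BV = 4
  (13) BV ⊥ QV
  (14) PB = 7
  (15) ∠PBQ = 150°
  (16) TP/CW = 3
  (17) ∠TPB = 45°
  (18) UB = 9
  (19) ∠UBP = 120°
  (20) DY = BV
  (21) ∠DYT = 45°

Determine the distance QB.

Step 1: By the law of cosines on triangle ZCV: ZV² = 17² + 13² − 2·17·13·cos(120°) = 679, so ZV ≈ 26.06.
Step 2: By the law of cosines on triangle VZQ: VQ² = 26.06² + 13² − 2·26.06·13·cos(90°) = 848, so VQ = 4·√53.
Step 3: By the law of cosines on triangle QVB: QB² = (4·√53)² + 4² − 2·4·√53·4·cos(90°) = 864, so QB = 12·√6.

Therefore, the length of QB = 12·√6.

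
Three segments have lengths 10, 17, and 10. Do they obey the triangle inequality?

For three segments to close into a triangle, no single side can be as long as the other two combined.
The longest side is 17, and 10 + 10 = 20 > 17.
A triangle can be formed.

Yes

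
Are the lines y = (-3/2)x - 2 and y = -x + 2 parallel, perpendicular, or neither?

Slope of line 1: m1 = -3/2
Slope of line 2: m2 = -1
m1 != m2 and m1*m2 = 3/2 != -1. Neither.

Neither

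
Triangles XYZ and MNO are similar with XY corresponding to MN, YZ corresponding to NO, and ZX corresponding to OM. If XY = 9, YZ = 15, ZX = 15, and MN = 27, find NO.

k = 27/9 = 3. NO = 3 * 15 = 45.

45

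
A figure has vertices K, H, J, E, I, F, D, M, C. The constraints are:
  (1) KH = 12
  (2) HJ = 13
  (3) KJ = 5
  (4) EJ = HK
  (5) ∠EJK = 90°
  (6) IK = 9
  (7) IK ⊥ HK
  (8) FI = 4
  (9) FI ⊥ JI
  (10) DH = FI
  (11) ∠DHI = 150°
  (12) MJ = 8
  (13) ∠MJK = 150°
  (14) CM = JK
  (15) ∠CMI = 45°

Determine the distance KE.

From the given relations: EJ = HK = 12.
Step 1: By the law of cosines on triangle KJE: KE² = 5² + 12² − 2·5·12·cos(90°) = 169, so KE = 13.

Therefore, the length of KE = 13.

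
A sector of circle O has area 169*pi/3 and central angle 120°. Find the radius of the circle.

The sector covers 120°/360° = 1/3 of the full circle.
Full circle area = 169*pi/3 / 1/3 = 169*pi.
Since full area = πr², we get r² = 169*pi/π = 169, so r = 13.

13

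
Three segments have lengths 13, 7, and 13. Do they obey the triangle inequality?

Check all three triangle inequalities:
13 + 7 = 20 > 13 ✓
13 + 13 = 26 > 7 ✓
7 + 13 = 20 > 13 ✓
All conditions hold, so these sides form a valid triangle.

Yes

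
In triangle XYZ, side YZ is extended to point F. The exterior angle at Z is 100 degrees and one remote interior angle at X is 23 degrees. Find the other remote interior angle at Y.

angle Y = 100 - 23 = 77 degrees (exterior angle theorem).

77 degrees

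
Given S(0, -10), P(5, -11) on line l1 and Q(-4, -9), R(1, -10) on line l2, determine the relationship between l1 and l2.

Slope of line 1: m1 = (-11 - -10)/(5 - 0) = -1/5 = -1/5
Slope of line 2: m2 = (-10 - -9)/(1 - -4) = -1/5 = -1/5
m1 = m2, so the lines are parallel.

Parallel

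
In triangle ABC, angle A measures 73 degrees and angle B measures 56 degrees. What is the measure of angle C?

Let angle C = x. Then 73 + 56 + x = 180.
x = 180 - 129 = 51 degrees.

51 degrees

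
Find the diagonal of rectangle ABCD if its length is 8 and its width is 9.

Using the Pythagorean theorem:
d² = 8² + 9² = 64 + 81 = 145
d = sqrt(145)

sqrt(145)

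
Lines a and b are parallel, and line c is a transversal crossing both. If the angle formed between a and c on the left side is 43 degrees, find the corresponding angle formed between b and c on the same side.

When a transversal crosses parallel lines, angles in the same position at each intersection are called corresponding angles.
These are always equal, so the answer is 43 degrees.

43 degrees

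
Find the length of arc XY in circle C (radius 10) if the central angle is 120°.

Arc length = 2π(10)(1/3) = 20*pi/3

20*pi/3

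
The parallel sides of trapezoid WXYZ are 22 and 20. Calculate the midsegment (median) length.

midsegment = (22 + 20) / 2 = 42 / 2 = 21

21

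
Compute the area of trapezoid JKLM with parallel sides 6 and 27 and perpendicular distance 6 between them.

A trapezoid's area equals the midsegment times the height.
The midsegment is (6 + 27) / 2 = 33/2.
Area = 33/2 * 6 = 99.

99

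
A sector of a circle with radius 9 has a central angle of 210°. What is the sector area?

Sector area = π(9²)(7/12) = 189*pi/4

189*pi/4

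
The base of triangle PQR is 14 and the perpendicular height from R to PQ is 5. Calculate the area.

Area = (1/2) * base * height
Area = (1/2) * 14 * 5
Area = 35

35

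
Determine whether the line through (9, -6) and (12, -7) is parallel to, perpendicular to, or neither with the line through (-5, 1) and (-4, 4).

Slope of line 1: m1 = (-7 - -6)/(12 - 9) = -1/3 = -1/3
Slope of line 2: m2 = (4 - 1)/(-4 - -5) = 3/1 = 3
Two lines are perpendicular when the product of their slopes is -1 (negative reciprocals).
m1 * m2 = (-1/3) * (3) = -1, confirming perpendicularity.

Perpendicular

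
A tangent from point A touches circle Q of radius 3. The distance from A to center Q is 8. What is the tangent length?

tangent = √(d² - r²) = √(8² - 3²) = √(64 - 9) = √55 = sqrt(55)

sqrt(55)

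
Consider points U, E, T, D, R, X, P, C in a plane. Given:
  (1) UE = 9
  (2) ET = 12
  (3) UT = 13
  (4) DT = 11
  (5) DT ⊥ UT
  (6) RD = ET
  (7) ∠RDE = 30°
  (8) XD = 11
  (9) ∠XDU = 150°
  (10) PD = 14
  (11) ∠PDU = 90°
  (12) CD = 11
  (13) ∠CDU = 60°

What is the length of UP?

Step 1: By the law of cosines on triangle UTD: UD² = 13² + 11² − 2·13·11·cos(90°) = 290, so UD ≈ 17.03.
Step 2: By the law of cosines on triangle UDP: UP² = 17.03² + 14² − 2·17.03·14·cos(90°) = 486, so UP = 9·√6.

Therefore, the length of UP = 9·√6.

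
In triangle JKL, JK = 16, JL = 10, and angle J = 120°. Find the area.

Area = (1/2) * JK * JL * sin(J)
Area = (1/2) * 16 * 10 * sin(120°)
Area = (1/2) * 16 * 10 * sqrt(3)/2
Area = 40*sqrt(3)

40*sqrt(3)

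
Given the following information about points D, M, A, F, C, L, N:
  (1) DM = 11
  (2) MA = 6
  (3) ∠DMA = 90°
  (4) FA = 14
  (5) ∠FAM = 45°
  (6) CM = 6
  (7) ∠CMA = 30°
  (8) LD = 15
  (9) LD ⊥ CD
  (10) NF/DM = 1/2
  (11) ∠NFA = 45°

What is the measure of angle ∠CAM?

Step 1: By the law of cosines on triangle AMC: AC² = 6² + 6² − 2·6·6·cos(30°) = 9.65, so AC ≈ 3.11.
Step 2: By the inverse law of cosines on triangle CAM: cos(∠CAM) = (3.11² + 6² − 6²) / (2·3.11·6) = 9.65/37.27 = 0.2588, so ∠CAM = 75°.

Therefore, the measure of angle ∠CAM = 75°.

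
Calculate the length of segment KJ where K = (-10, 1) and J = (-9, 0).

d = sqrt((-9 - -10)^2 + (0 - 1)^2)
d = sqrt(1^2 + -1^2)
d = sqrt(1 + 1)
d = sqrt(2)

sqrt(2)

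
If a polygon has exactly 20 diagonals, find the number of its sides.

Using d = n(n - 3)/2, we solve 20 = n(n - 3)/2.
So n(n - 3) = 40.
Testing n = 8: 8 * 5 = 40 = 40. Correct.
The polygon has 8 sides.

8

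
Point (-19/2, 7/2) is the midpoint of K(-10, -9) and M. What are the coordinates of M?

Using the midpoint formula: M = ((x1 + x2)/2, (y1 + y2)/2)
We know M = (-19/2, 7/2) and K = (-10, -9)
For x: -19/2 = (-10 + x2)/2, so x2 = 2*-19/2 - -10 = -9
For y: 7/2 = (-9 + y2)/2, so y2 = 2*7/2 - -9 = 16
M = (-9, 16)

(-9, 16)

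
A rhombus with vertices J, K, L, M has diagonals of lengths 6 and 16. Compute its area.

The diagonals of a rhombus divide it into four right triangles.
Each triangle has legs 6/ 2 = 3 and 16/2 = 8, so each has area (1/2)*3*8 = 12.
Four such triangles give total area = (d1 * d2) / 2 = 48.

48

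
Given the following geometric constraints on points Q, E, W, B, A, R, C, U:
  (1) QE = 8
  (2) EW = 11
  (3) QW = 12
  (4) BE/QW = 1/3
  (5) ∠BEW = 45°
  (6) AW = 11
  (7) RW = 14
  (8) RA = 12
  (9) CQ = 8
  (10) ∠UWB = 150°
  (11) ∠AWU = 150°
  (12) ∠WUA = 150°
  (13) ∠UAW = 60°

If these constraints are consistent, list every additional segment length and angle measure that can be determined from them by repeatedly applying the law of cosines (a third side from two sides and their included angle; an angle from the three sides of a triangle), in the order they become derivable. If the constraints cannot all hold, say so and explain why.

These constraints are not satisfiable: (11), (12) and (13) are the three interior angles of triangle AWU, which must sum to 180°, but 150° + 150° + 60° = 360°. No planar figure meets all of them, so nothing further can be derived.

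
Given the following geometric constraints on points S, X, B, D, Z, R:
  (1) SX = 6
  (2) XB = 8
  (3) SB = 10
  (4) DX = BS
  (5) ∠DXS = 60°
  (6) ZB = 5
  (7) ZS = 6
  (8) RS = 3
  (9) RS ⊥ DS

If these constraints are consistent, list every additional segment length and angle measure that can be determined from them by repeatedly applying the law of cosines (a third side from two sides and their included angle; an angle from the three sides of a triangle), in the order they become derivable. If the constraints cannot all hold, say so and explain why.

The constraints are consistent. Derivable facts, in order:
After 1 step:
- SD = 2·√19
- ∠BSX = 53.13°
- ∠BSZ = 22.33°
- ∠BXS = 90°
- ∠BZS = 130.54°
- ∠SBX = 36.87°
- ∠SBZ = 27.13°
After 2 steps:
- DR = √85
- ∠DSX = 83.41°
- ∠SDX = 36.59°
After 3 steps:
- ∠DRS = 71.01°
- ∠RDS = 18.99°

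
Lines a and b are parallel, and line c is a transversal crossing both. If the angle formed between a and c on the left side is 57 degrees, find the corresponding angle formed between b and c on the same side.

Corresponding angles are equal: 57 degrees.

57 degrees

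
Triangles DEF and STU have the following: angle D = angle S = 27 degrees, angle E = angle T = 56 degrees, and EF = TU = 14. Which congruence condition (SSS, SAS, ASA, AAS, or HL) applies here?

The given information matches AAS: Two pairs of corresponding angles and a non-included side are equal (Angle-Angle-Side).

AAS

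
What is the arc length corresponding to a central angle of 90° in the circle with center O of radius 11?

The full circumference is 2πr = 2π(11) = 22*pi.
The arc spans 90° out of 360°, which is a fraction of 1/4.
Arc length = 22*pi × 1/4 = 11*pi/2.

11*pi/2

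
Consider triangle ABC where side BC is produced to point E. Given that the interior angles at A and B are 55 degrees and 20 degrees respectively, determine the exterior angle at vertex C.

Exterior angle = 55 + 20 = 75 degrees (exterior angle theorem).

75 degrees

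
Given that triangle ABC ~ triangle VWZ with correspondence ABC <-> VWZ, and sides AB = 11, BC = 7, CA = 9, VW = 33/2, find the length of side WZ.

k = 33/2/11 = 3/2. WZ = 3/2 * 7 = 21/2.

21/2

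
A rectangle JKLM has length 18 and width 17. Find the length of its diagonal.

Using the Pythagorean theorem:
d² = 18² + 17² = 324 + 289 = 613
d = sqrt(613)

sqrt(613)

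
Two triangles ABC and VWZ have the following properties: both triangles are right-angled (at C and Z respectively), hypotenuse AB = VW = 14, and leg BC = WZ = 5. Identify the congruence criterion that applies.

The given information provides:
both triangles are right-angled (at C and Z respectively), hypotenuse AB = VW = 14, and leg BC = WZ = 5
This matches the HL congruence theorem.
The hypotenuse and one leg of two right triangles are equal (Hypotenuse-Leg).

HL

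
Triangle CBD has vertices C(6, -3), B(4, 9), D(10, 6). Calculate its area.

Shoelace: Area = (1/2)|6(9-6) + 4(6--3) + 10(-3-9)| = (1/2)(66) = 33

33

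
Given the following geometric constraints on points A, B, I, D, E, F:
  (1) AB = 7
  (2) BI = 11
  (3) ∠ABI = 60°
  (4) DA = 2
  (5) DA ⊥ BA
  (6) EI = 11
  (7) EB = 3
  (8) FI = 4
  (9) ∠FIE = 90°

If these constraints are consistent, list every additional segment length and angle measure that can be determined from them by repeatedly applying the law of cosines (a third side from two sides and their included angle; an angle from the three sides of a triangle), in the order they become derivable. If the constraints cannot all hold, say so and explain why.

The constraints are consistent. Derivable facts, in order:
After 1 step:
- AI = √93
- BD = √53
- EF = √137
- ∠BEI = 82.16°
- ∠BIE = 15.67°
- ∠EBI = 82.16°
After 2 steps:
- ∠ABD = 15.95°
- ∠ADB = 74.05°
- ∠AIB = 38.95°
- ∠BAI = 81.05°
- ∠EFI = 70.02°
- ∠FEI = 19.98°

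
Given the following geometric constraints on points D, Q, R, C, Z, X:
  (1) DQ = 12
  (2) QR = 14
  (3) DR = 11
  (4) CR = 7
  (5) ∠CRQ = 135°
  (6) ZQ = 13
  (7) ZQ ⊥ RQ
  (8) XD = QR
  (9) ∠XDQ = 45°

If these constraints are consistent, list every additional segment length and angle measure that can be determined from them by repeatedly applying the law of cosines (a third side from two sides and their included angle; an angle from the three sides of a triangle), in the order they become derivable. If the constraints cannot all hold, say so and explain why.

The constraints are consistent. Derivable facts, in order:
After 1 step:
- QC ≈ 19.59
- QX ≈ 10.12
- RZ ≈ 19.1
- ∠DQR = 49.32°
- ∠DRQ = 55.83°
- ∠QDR = 74.85°
After 2 steps:
- ∠CQR = 14.64°
- ∠DQX = 78.02°
- ∠DXQ = 56.98°
- ∠QCR = 30.36°
- ∠QRZ = 42.88°
- ∠QZR = 47.12°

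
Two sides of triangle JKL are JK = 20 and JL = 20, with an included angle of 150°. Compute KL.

Law of cosines: KL^2 = 20^2 + 20^2 - 2(20)(20)cos(150°) = 400*sqrt(3) + 800, so KL = 20*sqrt(sqrt(3) + 2).

20*sqrt(sqrt(3) + 2)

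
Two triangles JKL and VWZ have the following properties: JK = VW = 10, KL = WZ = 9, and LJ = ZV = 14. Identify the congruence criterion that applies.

Consider the given information: JK = VW = 10, KL = WZ = 9, and LJ = ZV = 14
This is not SAS or HL: SAS requires two sides and the included angle between them. HL only applies to right triangles with matching hypotenuse and leg.
The correct criterion is SSS. All three pairs of corresponding sides are equal (Side-Side-Side).

SSS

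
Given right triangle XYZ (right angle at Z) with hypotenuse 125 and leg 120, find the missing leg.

By the Pythagorean theorem: YZ^2 = XY^2 - XZ^2
YZ^2 = 125^2 - 120^2 = 15625 - 14400 = 1225
YZ = sqrt(1225) = 35

35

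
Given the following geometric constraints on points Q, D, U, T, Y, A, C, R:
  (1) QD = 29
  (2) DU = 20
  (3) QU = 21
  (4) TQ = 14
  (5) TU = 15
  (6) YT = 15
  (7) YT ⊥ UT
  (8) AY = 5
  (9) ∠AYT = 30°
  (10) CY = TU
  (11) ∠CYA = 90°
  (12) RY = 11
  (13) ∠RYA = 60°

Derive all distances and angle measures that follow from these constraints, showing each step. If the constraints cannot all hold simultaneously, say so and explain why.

The constraints are consistent.

From the given relations:
  CY = TU = 15

Step 1: From UT = 15, TY = 15, and ∠UTY = 90°, by the law of cosines:
  UY² = UT² + TY² - 2·UT·TY·cos(90°) = 225 + 225 - 0 = 450
  UY = 15·√2

Step 2: From TY = 15, YA = 5, and ∠TYA = 30°, by the law of cosines:
  TA² = TY² + YA² - 2·TY·YA·cos(30°) = 225 + 25 - 129.9 = 120.1
  TA ≈ 10.96

Step 3: From AY = 5, YC = 15, and ∠AYC = 90°, by the law of cosines:
  AC² = AY² + YC² - 2·AY·YC·cos(90°) = 25 + 225 - 0 = 250
  AC = 5·√10

Step 4: From AY = 5, YR = 11, and ∠AYR = 60°, by the law of cosines:
  AR² = AY² + YR² - 2·AY·YR·cos(60°) = 25 + 121 - 55 = 91
  AR = √91

Step 5: From QD = 29, QU = 21, DU = 20, by the inverse law of cosines:
  cos(∠DQU) = (QD² + QU² - DU²) / (2·QD·QU)
  ∠DQU = 43.6°

Step 6: From QT = 14, QU = 21, TU = 15, by the inverse law of cosines:
  cos(∠TQU) = (QT² + QU² - TU²) / (2·QT·QU)
  ∠TQU = 45.52°

Step 7: From DQ = 29, DU = 20, QU = 21, by the inverse law of cosines:
  cos(∠QDU) = (DQ² + DU² - QU²) / (2·DQ·DU)
  ∠QDU = 46.4°

Step 8: From UD = 20, UQ = 21, DQ = 29, by the inverse law of cosines:
  cos(∠DUQ) = (UD² + UQ² - DQ²) / (2·UD·UQ)
  ∠DUQ = 90°

Step 9: From UQ = 21, UT = 15, QT = 14, by the inverse law of cosines:
  cos(∠QUT) = (UQ² + UT² - QT²) / (2·UQ·UT)
  ∠QUT = 41.75°

Step 10: From TQ = 14, TU = 15, QU = 21, by the inverse law of cosines:
  cos(∠QTU) = (TQ² + TU² - QU²) / (2·TQ·TU)
  ∠QTU = 92.73°

Step 11: From UT = 15, UY = 15·√2, TY = 15, by the inverse law of cosines:
  cos(∠TUY) = (UT² + UY² - TY²) / (2·UT·UY)
  ∠TUY = 45°

Step 12: From TA = 10.96, TY = 15, AY = 5, by the inverse law of cosines:
  cos(∠ATY) = (TA² + TY² - AY²) / (2·TA·TY)
  ∠ATY = 13.19°

Step 13: From YT = 15, YU = 15·√2, TU = 15, by the inverse law of cosines:
  cos(∠TYU) = (YT² + YU² - TU²) / (2·YT·YU)
  ∠TYU = 45°

Step 14: From AC = 5·√10, AY = 5, CY = 15, by the inverse law of cosines:
  cos(∠CAY) = (AC² + AY² - CY²) / (2·AC·AY)
  ∠CAY = 71.57°

Step 15: From AR = √91, AY = 5, RY = 11, by the inverse law of cosines:
  cos(∠RAY) = (AR² + AY² - RY²) / (2·AR·AY)
  ∠RAY = 93°

Step 16: From AT = 10.96, AY = 5, TY = 15, by the inverse law of cosines:
  cos(∠TAY) = (AT² + AY² - TY²) / (2·AT·AY)
  ∠TAY = 136.81°

Step 17: From CA = 5·√10, CY = 15, AY = 5, by the inverse law of cosines:
  cos(∠ACY) = (CA² + CY² - AY²) / (2·CA·CY)
  ∠ACY = 18.43°

Step 18: From RA = √91, RY = 11, AY = 5, by the inverse law of cosines:
  cos(∠ARY) = (RA² + RY² - AY²) / (2·RA·RY)
  ∠ARY = 27°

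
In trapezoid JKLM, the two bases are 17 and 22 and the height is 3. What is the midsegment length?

midsegment = (17 + 22) / 2 = 39 / 2 = 39/2

39/2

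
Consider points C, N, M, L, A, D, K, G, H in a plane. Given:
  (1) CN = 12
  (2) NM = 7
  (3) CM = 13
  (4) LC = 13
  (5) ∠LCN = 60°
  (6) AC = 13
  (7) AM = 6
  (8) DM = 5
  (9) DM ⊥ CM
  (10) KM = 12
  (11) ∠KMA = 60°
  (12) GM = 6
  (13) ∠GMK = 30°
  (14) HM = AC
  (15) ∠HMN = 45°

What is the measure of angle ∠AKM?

Step 1: By the law of cosines on triangle KMA: KA² = 12² + 6² − 2·12·6·cos(60°) = 108, so KA = 6·√3.
Step 2: By the inverse law of cosines on triangle AKM: cos(∠AKM) = ((6·√3)² + 12² − 6²) / (2·6·√3·12) = 216/249.42 = 0.866, so ∠AKM = 30°.

Therefore, the measure of angle ∠AKM = 30°.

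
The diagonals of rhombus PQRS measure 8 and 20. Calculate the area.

Area = (8 * 20) / 2 = 160 / 2 = 80

80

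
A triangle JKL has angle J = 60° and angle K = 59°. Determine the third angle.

By the triangle angle sum property, the three interior angles of any triangle add up to 180°.
We know angle J = 60° and angle K = 59°, so their sum is 119°.
Therefore angle L = 180° - 119° = 61°.

61 degrees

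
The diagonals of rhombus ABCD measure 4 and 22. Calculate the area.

Area = (4 * 22) / 2 = 88 / 2 = 44

44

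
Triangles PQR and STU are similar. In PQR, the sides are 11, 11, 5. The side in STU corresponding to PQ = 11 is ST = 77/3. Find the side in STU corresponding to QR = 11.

Since the triangles are similar, the ratio of corresponding sides is constant.
Scale factor k = ST / PQ = 77/3 / 11 = 7/3
TU = k * QR = 7/3 * 11 = 77/3

77/3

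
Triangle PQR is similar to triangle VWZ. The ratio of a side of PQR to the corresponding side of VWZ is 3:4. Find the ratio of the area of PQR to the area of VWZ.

The ratio of areas of similar triangles equals the square of the side ratio.
Side ratio = 3:4
Area ratio = (3/4)^2 = 9/16 = 9:16

9:16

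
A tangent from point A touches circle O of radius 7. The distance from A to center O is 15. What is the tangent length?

tangent = √(d² - r²) = √(15² - 7²) = √(225 - 49) = √176 = 4*sqrt(11)

4*sqrt(11)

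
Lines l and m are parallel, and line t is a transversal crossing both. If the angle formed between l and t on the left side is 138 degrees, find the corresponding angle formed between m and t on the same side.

Corresponding angles are equal: 138 degrees.

138 degrees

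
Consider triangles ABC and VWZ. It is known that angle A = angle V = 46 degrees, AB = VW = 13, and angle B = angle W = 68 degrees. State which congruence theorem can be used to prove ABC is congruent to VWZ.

Consider the given information: angle A = angle V = 46 degrees, AB = VW = 13, and angle B = angle W = 68 degrees
This is not SSS or HL: SSS requires all three pairs of sides, but we don't have that. HL only applies to right triangles with matching hypotenuse and leg.
The correct criterion is ASA. Two pairs of corresponding angles and the included side are equal (Angle-Side-Angle).

ASA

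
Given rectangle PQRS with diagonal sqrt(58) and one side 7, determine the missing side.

Using the Pythagorean theorem: d^2 = a^2 + b^2
b^2 = d^2 - a^2
b^2 = 58 - 49
b^2 = 9
b = sqrt(9) = 3

3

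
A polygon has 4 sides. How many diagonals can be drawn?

Each of the 4 vertices connects to 1 non-adjacent vertices via diagonals.
Total connections = 4 × 1 = 4, but each diagonal is counted twice.
Number of diagonals = 4 / 2 = 2.

2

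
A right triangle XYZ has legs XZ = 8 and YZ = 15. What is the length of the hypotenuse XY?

In a right triangle, the square of the hypotenuse equals the sum of the squares of the two legs.
The legs are 8 and 15, so the hypotenuse = sqrt(64 + 225) = sqrt(289) = 17.

17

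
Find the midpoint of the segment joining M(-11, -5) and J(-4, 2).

The midpoint is the point halfway along the segment.
Move half the horizontal distance: -11 + (-4 - -11)/2 = -11 + 7/2 = -15/2
Move half the vertical distance: -5 + (2 - -5)/2 = -5 + 7/2 = -3/2
Midpoint = (-15/2, -3/2)

(-15/2, -3/2)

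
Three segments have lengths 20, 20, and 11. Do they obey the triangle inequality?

Yes.
The triangle inequality requires that the sum of any two sides exceeds the third.
Here 11 + 20 = 31 > 20, so the condition is met.

Yes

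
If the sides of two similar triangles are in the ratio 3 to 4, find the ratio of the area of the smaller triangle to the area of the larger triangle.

The ratio of areas of similar triangles equals the square of the side ratio.
Side ratio = 3:4
Area ratio = (3/4)^2 = 9/16 = 9:16

9:16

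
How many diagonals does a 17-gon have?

The number of diagonals in an n-gon is n(n - 3)/2.
For n = 17: 17(17 - 3)/2 = 17 × 14 / 2 = 119.

119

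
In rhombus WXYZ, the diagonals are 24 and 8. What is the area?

Area = (24 * 8) / 2 = 192 / 2 = 96

96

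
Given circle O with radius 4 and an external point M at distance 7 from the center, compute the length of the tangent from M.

Let T be the point of tangency. Then OT ⊥ MT (radius ⊥ tangent).
In right triangle OTM: OM² = OT² + MT²
7² = 4² + MT²
MT² = 33, MT = sqrt(33)

sqrt(33)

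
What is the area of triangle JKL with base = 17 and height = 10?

Area = (1/2)(17)(10) = 85

85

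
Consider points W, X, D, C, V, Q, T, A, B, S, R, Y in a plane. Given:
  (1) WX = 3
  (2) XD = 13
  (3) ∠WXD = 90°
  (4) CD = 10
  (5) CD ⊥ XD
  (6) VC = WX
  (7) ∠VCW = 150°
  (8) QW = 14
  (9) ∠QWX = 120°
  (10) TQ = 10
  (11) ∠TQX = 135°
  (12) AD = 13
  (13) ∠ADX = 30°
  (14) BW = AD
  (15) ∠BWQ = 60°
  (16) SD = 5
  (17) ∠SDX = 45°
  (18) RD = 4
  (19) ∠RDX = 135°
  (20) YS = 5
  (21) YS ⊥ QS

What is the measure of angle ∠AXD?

Step 1: By the law of cosines on triangle XDA: XA² = 13² + 13² − 2·13·13·cos(30°) = 45.28, so XA ≈ 6.73.
Step 2: By the inverse law of cosines on triangle AXD: cos(∠AXD) = (6.73² + 13² − 13²) / (2·6.73·13) = 45.28/174.96 = 0.2588, so ∠AXD = 75°.

Therefore, the measure of angle ∠AXD = 75°.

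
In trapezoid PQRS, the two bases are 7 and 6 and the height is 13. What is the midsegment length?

midsegment = (7 + 6) / 2 = 13 / 2 = 13/2

13/2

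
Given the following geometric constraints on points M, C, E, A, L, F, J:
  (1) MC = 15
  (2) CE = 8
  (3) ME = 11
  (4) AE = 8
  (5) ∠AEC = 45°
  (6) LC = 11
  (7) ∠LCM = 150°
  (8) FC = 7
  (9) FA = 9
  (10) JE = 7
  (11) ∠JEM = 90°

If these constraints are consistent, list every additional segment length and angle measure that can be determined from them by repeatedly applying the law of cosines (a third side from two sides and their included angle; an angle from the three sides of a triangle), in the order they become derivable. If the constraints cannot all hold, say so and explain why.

The constraints are consistent. Derivable facts, in order:
After 1 step:
- CA ≈ 6.12
- MJ = √170
- ML ≈ 25.14
- ∠CEM = 103.14°
- ∠CME = 31.29°
- ∠ECM = 45.57°
After 2 steps:
- ∠ACE = 67.5°
- ∠ACF = 86.33°
- ∠AFC = 42.76°
- ∠CAE = 67.5°
- ∠CAF = 50.91°
- ∠CLM = 17.36°
- ∠CML = 12.64°
- ∠EJM = 57.53°
- ∠EMJ = 32.47°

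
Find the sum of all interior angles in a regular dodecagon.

The sum of interior angles of an n-sided polygon is (n - 2) * 180.
For n = 12: (12 - 2) * 180 = 10 * 180 = 1800 degrees.

1800 degrees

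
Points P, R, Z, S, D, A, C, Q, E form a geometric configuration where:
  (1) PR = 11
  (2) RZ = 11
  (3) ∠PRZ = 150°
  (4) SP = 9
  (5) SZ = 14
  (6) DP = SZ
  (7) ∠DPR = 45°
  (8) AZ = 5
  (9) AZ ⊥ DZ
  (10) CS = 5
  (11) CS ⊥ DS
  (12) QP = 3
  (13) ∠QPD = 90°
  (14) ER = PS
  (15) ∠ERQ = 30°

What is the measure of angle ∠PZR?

Step 1: By the law of cosines on triangle ZRP: ZP² = 11² + 11² − 2·11·11·cos(150°) = 451.58, so ZP ≈ 21.25.
Step 2: By the inverse law of cosines on triangle PZR: cos(∠PZR) = (21.25² + 11² − 11²) / (2·21.25·11) = 451.58/467.51 = 0.9659, so ∠PZR = 15°.

Therefore, the measure of angle ∠PZR = 15°.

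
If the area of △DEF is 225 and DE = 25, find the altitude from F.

height = 2 * 225 / 25 = 18

18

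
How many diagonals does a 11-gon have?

Each of the 11 vertices connects to 8 non-adjacent vertices via diagonals.
Total connections = 11 × 8 = 88, but each diagonal is counted twice.
Number of diagonals = 88 / 2 = 44.

44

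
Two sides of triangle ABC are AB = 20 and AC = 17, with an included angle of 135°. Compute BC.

By the law of cosines: BC^2 = AB^2 + AC^2 - 2*AB*AC*cos(A)
BC^2 = 20^2 + 17^2 - 2*20*17*cos(135°)
BC^2 = 400 + 289 - 680*(-sqrt(2)/2)
BC^2 = 340*sqrt(2) + 689
BC = sqrt(340*sqrt(2) + 689)

sqrt(340*sqrt(2) + 689)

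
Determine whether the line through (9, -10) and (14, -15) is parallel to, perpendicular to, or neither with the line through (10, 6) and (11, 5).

Slope of line 1: m1 = (-15 - -10)/(14 - 9) = -5/5 = -1
Slope of line 2: m2 = (5 - 6)/(11 - 10) = -1/1 = -1
Since m1 = m2 = -1, the lines are parallel.

Parallel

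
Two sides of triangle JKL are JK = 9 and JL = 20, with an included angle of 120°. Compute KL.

When two sides and the included angle are known, the law of cosines gives the third side.
c^2 = a^2 + b^2 - 2ab cos(C) generalizes the Pythagorean theorem to non-right triangles.
Here: KL^2 = 81 + 400 - 360*(-1/2) = 661
KL = sqrt(661)

sqrt(661)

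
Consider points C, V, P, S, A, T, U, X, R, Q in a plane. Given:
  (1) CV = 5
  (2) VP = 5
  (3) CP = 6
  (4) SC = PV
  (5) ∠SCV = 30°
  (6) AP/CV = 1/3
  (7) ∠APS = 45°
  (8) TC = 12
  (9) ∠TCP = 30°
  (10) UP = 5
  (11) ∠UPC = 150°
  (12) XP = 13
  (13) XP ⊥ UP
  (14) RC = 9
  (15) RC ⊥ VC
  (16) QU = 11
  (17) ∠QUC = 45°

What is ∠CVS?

From the given relations: SC = PV = 5.
Step 1: By the law of cosines on triangle VCS: VS² = 5² + 5² − 2·5·5·cos(30°) = 6.7, so VS ≈ 2.59.
Step 2: By the inverse law of cosines on triangle CVS: cos(∠CVS) = (5² + 2.59² − 5²) / (2·5·2.59) = 6.7/25.88 = 0.2588, so ∠CVS = 75°.

Therefore, the measure of angle ∠CVS = 75°.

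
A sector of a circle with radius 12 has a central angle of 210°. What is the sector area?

The full circle has area πr² = π(12)² = 144*pi.
The sector covers 210° out of 360°, a fraction of 7/12.
Sector area = 144*pi × 7/12 = 84*pi.

84*pi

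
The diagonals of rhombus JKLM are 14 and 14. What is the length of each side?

The diagonals of a rhombus bisect each other at right angles.
Half-diagonals: 14/2 = 7 and 14/2 = 7
side = sqrt(7^2 + 7^2)
side = sqrt(49 + 49)
side = sqrt(98) = 7*sqrt(2)

7*sqrt(2)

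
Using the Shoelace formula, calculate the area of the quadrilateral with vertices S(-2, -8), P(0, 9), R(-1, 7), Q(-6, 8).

Using the Shoelace formula for a quadrilateral (vertices in order):
Area = (1/2)|sum of (x_i * y_(i+1) - x_(i+1) * y_i)|
Terms: (-2*9 - 0*-8) = -18, (0*7 - -1*9) = 9, (-1*8 - -6*7) = 34, (-6*-8 - -2*8) = 64
Sum = 89
Area = (1/2)(89) = 89/2

89/2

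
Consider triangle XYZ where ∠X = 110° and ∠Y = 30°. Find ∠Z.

Let angle Z = x. Then 110 + 30 + x = 180.
x = 180 - 140 = 40 degrees.

40 degrees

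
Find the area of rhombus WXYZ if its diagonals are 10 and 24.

Area = (10 * 24) / 2 = 240 / 2 = 120

120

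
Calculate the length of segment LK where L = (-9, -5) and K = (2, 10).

The horizontal distance is |2 - -9| = 11 and the vertical distance is |10 - -5| = 15.
By the Pythagorean theorem, d = sqrt(11^2 + 15^2) = sqrt(346).

sqrt(346)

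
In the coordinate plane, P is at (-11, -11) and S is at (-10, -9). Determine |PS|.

The horizontal distance is |-10 - -11| = 1 and the vertical distance is |-9 - -11| = 2.
By the Pythagorean theorem, d = sqrt(1^2 + 2^2) = sqrt(5).

sqrt(5)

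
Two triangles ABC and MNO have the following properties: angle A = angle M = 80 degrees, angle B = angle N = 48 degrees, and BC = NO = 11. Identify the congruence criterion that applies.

Consider the given information: angle A = angle M = 80 degrees, angle B = angle N = 48 degrees, and BC = NO = 11
This is not ASA or HL: ASA requires two angles and the side between them. HL only applies to right triangles with matching hypotenuse and leg.
The correct criterion is AAS. Two pairs of corresponding angles and a non-included side are equal (Angle-Angle-Side).

AAS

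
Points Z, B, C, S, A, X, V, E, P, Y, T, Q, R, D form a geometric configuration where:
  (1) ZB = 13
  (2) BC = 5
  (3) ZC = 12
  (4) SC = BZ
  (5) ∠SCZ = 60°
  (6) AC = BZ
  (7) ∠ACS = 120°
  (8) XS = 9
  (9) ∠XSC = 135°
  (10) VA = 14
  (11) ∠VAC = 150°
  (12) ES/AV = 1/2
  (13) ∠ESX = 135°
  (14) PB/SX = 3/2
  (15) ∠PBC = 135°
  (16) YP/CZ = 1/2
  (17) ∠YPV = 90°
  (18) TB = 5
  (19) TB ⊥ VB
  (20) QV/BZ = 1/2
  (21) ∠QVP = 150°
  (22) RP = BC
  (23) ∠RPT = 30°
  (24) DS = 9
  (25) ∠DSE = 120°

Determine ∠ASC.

From the given relations: SC = BZ = 13; AC = BZ = 13.
Step 1: By the law of cosines on triangle SCA: SA² = 13² + 13² − 2·13·13·cos(120°) = 507, so SA = 13·√3.
Step 2: By the inverse law of cosines on triangle ASC: cos(∠ASC) = ((13·√3)² + 13² − 13²) / (2·13·√3·13) = 507/585.43 = 0.866, so ∠ASC = 30°.

Therefore, the measure of angle ∠ASC = 30°.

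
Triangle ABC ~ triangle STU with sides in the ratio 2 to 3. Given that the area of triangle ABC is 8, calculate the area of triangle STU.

For similar figures, the area ratio equals the square of the side ratio.
Side ratio (ABC to STU) = 2:3, so area ratio = 2^2:3^2 = 4:9.
If the area of ABC is 8, then the area of STU = 8 * (9/4) = 18.

18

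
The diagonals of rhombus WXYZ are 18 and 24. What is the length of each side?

Half-diagonals are 9 and 12. side = sqrt(9^2 + 12^2) = sqrt(225) = 15

15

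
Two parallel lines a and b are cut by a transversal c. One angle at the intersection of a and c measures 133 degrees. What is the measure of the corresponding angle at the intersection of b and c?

Corresponding angles formed by parallel lines and a transversal are equal.
The given angle is 133 degrees.
The corresponding angle = 133 degrees.

133 degrees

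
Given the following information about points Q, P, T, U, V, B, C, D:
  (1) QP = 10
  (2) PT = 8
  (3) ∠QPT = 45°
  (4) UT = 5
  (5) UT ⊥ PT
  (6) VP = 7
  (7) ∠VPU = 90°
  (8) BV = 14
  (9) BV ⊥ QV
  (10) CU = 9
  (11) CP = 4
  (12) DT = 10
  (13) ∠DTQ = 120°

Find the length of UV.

Step 1: By the law of cosines on triangle UTP: UP² = 5² + 8² − 2·5·8·cos(90°) = 89, so UP = √89.
Step 2: By the law of cosines on triangle UPV: UV² = √89² + 7² − 2·√89·7·cos(90°) = 138, so UV = √138.

Therefore, the length of UV = √138.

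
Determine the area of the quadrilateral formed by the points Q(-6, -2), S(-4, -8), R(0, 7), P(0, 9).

Shoelace: sum of cross terms = 66, Area = (1/2)|66| = 33

33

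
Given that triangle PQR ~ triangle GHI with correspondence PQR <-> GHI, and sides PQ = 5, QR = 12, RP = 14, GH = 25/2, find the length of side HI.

Similar triangles have proportional sides. Setting up the proportion:
GH / PQ = HI / QR
25/2 / 5 = HI / 12
HI = 12 * 25/2 / 5 = 30.

30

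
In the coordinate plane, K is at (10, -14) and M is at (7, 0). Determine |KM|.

The horizontal distance is |7 - 10| = 3 and the vertical distance is |0 - -14| = 14.
By the Pythagorean theorem, d = sqrt(3^2 + 14^2) = sqrt(205).

sqrt(205)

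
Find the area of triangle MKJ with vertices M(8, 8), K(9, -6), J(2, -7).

Using the Shoelace formula for a triangle:
Area = (1/2)|x0(y1 - y2) + x1(y2 - y0) + x2(y0 - y1)|
Area = (1/2)|8(-6 - -7) + 9(-7 - 8) + 2(8 - -6)|
Area = (1/2)|8 + -135 + 28|
Area = (1/2)|-99|
Area = (1/2)(99)
Area = 99/2

99/2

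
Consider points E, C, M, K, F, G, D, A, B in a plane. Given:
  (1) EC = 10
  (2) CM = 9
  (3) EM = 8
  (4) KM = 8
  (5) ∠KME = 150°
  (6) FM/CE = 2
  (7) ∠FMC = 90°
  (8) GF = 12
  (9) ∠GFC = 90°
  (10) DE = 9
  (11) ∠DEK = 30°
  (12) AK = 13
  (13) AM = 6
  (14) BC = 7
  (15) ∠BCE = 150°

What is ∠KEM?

Step 1: By the law of cosines on triangle EMK: EK² = 8² + 8² − 2·8·8·cos(150°) = 238.85, so EK ≈ 15.45.
Step 2: By the inverse law of cosines on triangle KEM: cos(∠KEM) = (15.45² + 8² − 8²) / (2·15.45·8) = 238.85/247.28 = 0.9659, so ∠KEM = 15°.

Therefore, the measure of angle ∠KEM = 15°.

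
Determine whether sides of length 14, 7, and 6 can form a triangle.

Check the triangle inequality: 7 + 6 = 13 ≤ 14.
Since the sum of two sides does not exceed the third, no triangle can be formed.

No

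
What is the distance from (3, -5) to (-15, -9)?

d = sqrt((-15 - 3)^2 + (-9 - -5)^2)
d = sqrt(-18^2 + -4^2)
d = sqrt(324 + 16)
d = sqrt(340) = 2*sqrt(85)

2*sqrt(85)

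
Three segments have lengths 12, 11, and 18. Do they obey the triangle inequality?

Sort the sides: 11, 12, 18.
It suffices to check that the sum of the two smallest exceeds the largest:
11 + 12 = 23 > 18. ✓
Yes, a valid triangle can be formed.

Yes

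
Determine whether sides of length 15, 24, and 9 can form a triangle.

No.
The triangle inequality is violated: 15 + 9 = 24 ≤ 24.
These lengths cannot form a triangle.

No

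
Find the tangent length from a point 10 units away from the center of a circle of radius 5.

tangent = √(d² - r²) = √(10² - 5²) = √(100 - 25) = √75 = 5*sqrt(3)

5*sqrt(3)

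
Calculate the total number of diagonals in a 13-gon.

Each of the 13 vertices connects to 10 non-adjacent vertices via diagonals.
Total connections = 13 × 10 = 130, but each diagonal is counted twice.
Number of diagonals = 130 / 2 = 65.

65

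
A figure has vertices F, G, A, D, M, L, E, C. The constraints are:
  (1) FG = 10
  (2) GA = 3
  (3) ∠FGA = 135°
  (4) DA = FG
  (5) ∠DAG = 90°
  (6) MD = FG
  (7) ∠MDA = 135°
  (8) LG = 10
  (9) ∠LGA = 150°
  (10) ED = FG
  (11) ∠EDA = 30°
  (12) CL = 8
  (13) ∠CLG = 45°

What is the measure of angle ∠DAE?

From the given relations: DA = FG = 10; ED = FG = 10.
Step 1: By the law of cosines on triangle ADE: AE² = 10² + 10² − 2·10·10·cos(30°) = 26.79, so AE ≈ 5.18.
Step 2: By the inverse law of cosines on triangle DAE: cos(∠DAE) = (10² + 5.18² − 10²) / (2·10·5.18) = 26.79/103.53 = 0.2588, so ∠DAE = 75°.

Therefore, the measure of angle ∠DAE = 75°.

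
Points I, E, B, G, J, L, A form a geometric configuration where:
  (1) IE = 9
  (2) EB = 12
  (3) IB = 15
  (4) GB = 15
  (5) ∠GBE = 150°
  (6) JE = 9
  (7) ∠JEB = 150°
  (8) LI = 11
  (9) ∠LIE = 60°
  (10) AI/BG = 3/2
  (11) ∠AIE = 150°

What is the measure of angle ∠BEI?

Step 1: By the inverse law of cosines on triangle BEI: cos(∠BEI) = (12² + 9² − 15²) / (2·12·9) = 0/216 = 0, so ∠BEI = 90°.

Therefore, the measure of angle ∠BEI = 90°.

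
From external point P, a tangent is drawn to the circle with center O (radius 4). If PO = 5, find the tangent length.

tangent = √(d² - r²) = √(5² - 4²) = √(25 - 16) = √9 = 3

3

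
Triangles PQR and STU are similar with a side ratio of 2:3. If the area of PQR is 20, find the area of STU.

The ratio of areas of similar triangles = (side ratio)^2.
Side ratio = 2:3, so area ratio = 4:9.
Area of STU / Area of PQR = 9/4
Area of STU = 20 * 9/4 = 45

45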